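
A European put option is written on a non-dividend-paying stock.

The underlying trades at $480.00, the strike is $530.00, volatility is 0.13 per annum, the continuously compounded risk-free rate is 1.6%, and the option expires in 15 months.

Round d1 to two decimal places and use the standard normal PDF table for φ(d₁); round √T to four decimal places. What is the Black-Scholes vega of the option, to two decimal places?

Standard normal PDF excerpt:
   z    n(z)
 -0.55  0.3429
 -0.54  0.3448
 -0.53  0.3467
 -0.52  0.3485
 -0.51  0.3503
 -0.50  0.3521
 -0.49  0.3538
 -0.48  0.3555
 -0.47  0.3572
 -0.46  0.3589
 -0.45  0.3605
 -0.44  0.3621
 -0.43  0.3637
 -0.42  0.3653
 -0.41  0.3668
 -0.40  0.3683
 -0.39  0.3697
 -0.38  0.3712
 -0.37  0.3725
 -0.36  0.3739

191.69

σ√T = 0.13 × 1.1180 = 0.1453
d₁ = [ln(480/530) + (0.016 + 0.13²/2)·1.25] / 0.1453 = [-0.0991 + 0.0306] / 0.1453 = -0.4715 → -0.47
√T = √1.25 = 1.1180
φ(d₁) = φ(-0.47) = 0.3572
vega = S·φ(d₁)·√T = 480·0.3572·1.1180 = 191.6878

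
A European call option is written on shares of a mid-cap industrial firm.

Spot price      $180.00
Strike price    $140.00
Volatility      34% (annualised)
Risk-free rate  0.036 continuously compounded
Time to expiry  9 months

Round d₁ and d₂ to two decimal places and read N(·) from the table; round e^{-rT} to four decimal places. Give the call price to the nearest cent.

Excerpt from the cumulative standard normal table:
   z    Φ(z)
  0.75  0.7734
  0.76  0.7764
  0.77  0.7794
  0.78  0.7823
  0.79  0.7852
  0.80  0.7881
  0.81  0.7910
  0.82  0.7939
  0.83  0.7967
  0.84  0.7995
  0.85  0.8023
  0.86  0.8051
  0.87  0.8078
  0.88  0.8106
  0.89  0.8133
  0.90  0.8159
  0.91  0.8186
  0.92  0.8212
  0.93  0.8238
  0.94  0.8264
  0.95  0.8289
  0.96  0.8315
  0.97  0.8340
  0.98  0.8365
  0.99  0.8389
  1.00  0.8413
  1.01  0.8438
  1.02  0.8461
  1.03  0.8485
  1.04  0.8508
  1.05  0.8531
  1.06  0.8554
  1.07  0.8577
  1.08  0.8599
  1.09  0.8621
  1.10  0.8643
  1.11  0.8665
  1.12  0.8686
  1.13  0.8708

$47.78

σ√T = 0.34 × 0.8660 = 0.2944
d₁ = [ln(180/140) + (0.036 + 0.34²/2)·0.75] / 0.2944 = [0.2513 + 0.0704] / 0.2944 = 1.0924 which rounds to 1.09
d₂ = d₁ − σ√T = 1.0924 − 0.2944 = 0.7980 which rounds to 0.80
e^(−rT) = e^(−0.036·0.75) = 0.9734
C = 180·N(1.09) − 140·0.9734·N(0.80) = 180·0.8621 − 140·0.9734·0.7881 = 155.1780 − 107.3991 = 47.7789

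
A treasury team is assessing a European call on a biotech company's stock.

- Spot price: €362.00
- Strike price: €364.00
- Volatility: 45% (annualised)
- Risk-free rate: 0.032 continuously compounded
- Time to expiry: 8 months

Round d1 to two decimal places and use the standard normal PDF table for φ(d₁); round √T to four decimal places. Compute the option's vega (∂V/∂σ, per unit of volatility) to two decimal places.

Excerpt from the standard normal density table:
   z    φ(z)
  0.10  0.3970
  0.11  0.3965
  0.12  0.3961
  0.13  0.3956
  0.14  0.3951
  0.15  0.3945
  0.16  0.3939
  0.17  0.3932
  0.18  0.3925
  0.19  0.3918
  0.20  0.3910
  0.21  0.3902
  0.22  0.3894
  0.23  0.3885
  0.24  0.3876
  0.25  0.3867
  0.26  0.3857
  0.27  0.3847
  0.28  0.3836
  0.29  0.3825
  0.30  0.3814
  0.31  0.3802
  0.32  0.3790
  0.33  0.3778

114.83

σ√T = 0.45 × 0.8165 = 0.3674
d₁ = [ln(362/364) + (0.032 + ½·0.45²)·0.6667] / (σ√T) = (-0.0055 + 0.0888) / 0.3674 = 0.2268 ≈ 0.23
√T = √0.6667 = 0.8165
φ(d₁) = φ(0.23) = 0.3885
vega = S·φ(d₁)·√T = 362·0.3885·0.8165 = 114.8301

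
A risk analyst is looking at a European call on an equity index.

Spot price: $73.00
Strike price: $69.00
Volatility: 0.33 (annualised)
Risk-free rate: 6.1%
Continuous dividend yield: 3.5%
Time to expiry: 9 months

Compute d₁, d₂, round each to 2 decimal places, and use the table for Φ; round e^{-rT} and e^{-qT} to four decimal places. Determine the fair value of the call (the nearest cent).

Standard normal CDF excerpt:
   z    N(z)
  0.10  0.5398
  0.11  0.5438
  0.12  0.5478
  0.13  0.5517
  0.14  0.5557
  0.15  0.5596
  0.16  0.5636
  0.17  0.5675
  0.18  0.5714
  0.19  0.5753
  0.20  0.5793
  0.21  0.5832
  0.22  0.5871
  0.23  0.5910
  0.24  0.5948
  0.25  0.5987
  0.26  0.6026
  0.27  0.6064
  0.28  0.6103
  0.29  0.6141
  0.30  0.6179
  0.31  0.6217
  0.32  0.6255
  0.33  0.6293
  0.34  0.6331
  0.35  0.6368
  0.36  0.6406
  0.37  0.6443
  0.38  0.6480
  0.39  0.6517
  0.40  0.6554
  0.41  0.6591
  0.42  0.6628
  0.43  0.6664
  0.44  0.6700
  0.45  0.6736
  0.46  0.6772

T = 0.75;  σ√T = 0.2858
ln(S/K) + (r − q + σ²/2)T = ln(73/69) + (0.061 − 0.035 + 0.33²/2)·0.75 = 0.0564 + 0.0603 = 0.1167
d₁ = 0.1167 / 0.2858 = 0.4083 ⇒ 0.41
d₂ = d₁ − σ√T = 0.4083 − 0.2858 = 0.1225 ⇒ 0.12
e^(−qT) = e^(−0.035·0.75) = 0.9741;  e^(−rT) = e^(−0.061·0.75) = 0.9553
N(d₁) = N(0.41) = 0.6591;  N(d₂) = N(0.12) = 0.5478
C = 73·0.9741·0.6591 − 69·0.9553·0.5478 = 46.8681 − 36.1086 = 10.7595

$10.76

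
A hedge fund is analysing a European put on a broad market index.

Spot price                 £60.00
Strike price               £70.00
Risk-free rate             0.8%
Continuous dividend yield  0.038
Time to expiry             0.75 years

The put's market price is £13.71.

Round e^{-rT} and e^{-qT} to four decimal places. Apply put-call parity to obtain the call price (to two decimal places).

£2.44

exp(−qT) = exp(−0.038·0.75) = 0.9719;  exp(−rT) = exp(−0.008·0.75) = 0.9940
Put-call parity: C − P = S·e^(−qT) − K·e^(−rT) = 60·0.9719 − 70·0.9940 = 58.3140 − 69.5800 = -11.2660
C = P + (C − P) = 13.71 + (-11.2660) = 2.4440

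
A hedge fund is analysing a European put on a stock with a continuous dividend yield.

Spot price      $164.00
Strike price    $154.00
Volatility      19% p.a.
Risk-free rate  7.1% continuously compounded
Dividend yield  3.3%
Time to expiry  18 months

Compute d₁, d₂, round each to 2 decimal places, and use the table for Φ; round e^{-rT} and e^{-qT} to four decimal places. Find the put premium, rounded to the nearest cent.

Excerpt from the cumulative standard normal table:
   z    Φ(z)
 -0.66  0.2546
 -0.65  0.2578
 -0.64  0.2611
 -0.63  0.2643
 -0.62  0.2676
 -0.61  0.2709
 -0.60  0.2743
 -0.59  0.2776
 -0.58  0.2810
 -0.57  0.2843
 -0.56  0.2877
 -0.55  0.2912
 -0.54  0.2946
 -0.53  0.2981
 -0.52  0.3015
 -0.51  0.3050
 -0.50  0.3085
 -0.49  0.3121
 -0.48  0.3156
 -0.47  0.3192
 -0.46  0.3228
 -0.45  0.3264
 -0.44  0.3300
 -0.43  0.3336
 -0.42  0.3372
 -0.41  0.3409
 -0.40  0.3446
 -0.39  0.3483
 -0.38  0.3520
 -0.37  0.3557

$6.46

σ√T = 0.19·√1.5 = 0.2327
d₁ = [ln(164/154) + (0.071 − 0.033 + ½·0.19²)·1.5] / (σ√T) = (0.0629 + 0.0841) / 0.2327 = 0.6317 ≈ 0.63
d₂ = 0.6317 − 0.2327 = 0.3990 ≈ 0.40
e^(−qT) = e^(−0.033·1.5) = 0.9517;  e^(−rT) = e^(−0.071·1.5) = 0.8990
N(−d₂) = N(-0.40) = 0.3446;  N(−d₁) = N(-0.63) = 0.2643
P = 154·0.8990·0.3446 − 164·0.9517·0.2643 = 47.7085 − 41.2516 = 6.4569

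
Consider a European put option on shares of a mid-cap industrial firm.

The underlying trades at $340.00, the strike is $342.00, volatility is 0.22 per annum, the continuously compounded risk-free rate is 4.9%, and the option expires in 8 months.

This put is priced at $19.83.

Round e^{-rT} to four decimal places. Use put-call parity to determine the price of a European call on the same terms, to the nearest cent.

e^(−rT) = e^(−0.049·0.6667) = 0.9679
Put-call parity: C − P = S − K·e^(−rT) = 340 − 342·0.9679 = 340 − 331.0218 = 8.9782
C = P + (C − P) = 19.83 + (8.9782) = 28.8082

$28.81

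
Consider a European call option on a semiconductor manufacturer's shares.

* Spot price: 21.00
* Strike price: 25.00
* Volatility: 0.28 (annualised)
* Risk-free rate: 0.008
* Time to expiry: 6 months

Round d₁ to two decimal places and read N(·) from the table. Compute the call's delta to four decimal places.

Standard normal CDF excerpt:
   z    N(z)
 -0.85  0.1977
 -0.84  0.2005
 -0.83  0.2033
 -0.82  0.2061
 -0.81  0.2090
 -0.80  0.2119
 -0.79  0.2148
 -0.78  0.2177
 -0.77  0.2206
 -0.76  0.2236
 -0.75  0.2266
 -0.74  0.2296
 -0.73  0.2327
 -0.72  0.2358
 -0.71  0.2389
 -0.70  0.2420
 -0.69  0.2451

0.2236

T = 0.5;  σ√T = 0.1980
d₁ = [ln(21/25) + (0.008 + ½·0.28²)·0.5] / (σ√T) = (-0.1744 + 0.0236) / 0.1980 = -0.7614 which rounds to -0.76
N(d₁) = N(-0.76) = 0.2236
Δ_call = N(d₁) = 0.2236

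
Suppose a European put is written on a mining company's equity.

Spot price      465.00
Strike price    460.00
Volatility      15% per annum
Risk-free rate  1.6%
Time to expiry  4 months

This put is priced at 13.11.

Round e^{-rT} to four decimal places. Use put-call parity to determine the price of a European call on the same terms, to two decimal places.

e^(−rT) = e^(−0.016·0.3333) = 0.9947
Put-call parity: C − P = S − K·e^(−rT) = 465 − 460·0.9947 = 465 − 457.5620 = 7.4380
C = P + (C − P) = 13.11 + (7.4380) = 20.5480

20.55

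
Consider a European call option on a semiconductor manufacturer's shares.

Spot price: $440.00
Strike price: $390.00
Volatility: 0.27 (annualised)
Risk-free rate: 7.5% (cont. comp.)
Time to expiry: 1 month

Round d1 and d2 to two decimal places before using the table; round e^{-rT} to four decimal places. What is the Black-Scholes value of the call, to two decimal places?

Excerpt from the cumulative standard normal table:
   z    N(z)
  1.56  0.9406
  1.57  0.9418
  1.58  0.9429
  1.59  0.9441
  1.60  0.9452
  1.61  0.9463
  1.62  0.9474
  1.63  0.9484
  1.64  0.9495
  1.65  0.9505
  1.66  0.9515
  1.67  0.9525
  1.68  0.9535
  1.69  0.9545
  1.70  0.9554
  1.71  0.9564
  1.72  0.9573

T = 0.08333;  σ√T = 0.0779
d₁ = [ln(440/390) + (0.075 + 0.27²/2)·0.08333] / 0.0779 = [0.1206 + 0.0093] / 0.0779 = 1.6668 which rounds to 1.67
d₂ = d₁ − σ√T = 1.6668 − 0.0779 = 1.5889 which rounds to 1.59
e^(−rT) = e^(−0.075·0.08333) = 0.9938
C = 440·N(1.67) − 390·0.9938·N(1.59) = 440·0.9525 − 390·0.9938·0.9441 = 419.1000 − 365.9162 = 53.1838

$53.18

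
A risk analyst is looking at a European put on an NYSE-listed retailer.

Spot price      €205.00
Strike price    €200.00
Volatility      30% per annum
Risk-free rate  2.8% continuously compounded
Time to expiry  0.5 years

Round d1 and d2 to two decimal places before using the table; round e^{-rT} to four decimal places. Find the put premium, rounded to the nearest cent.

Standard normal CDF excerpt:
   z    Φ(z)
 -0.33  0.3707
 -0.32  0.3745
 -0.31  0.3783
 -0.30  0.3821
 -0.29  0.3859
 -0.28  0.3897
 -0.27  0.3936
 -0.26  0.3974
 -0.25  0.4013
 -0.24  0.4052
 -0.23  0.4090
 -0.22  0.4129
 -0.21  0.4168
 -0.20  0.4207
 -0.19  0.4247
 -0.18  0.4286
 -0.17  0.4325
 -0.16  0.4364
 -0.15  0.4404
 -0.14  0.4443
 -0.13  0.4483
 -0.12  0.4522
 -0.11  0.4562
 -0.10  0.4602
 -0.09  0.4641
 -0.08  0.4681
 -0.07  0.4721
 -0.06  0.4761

€13.21

σ√T = 0.3·√0.5 = 0.2121
d₁ = [ln(205/200) + (0.028 + ½·0.3²)·0.5] / (σ√T) = (0.0247 + 0.0365) / 0.2121 = 0.2885 ≈ 0.29
d₂ = 0.2885 − 0.2121 = 0.0763 ≈ 0.08
exp(−rT) = exp(−0.028·0.5) = 0.9861
P = 200·0.9861·N(-0.08) − 205·N(-0.29) = 200·0.9861·0.4681 − 205·0.3859 = 92.3187 − 79.1095 = 13.2092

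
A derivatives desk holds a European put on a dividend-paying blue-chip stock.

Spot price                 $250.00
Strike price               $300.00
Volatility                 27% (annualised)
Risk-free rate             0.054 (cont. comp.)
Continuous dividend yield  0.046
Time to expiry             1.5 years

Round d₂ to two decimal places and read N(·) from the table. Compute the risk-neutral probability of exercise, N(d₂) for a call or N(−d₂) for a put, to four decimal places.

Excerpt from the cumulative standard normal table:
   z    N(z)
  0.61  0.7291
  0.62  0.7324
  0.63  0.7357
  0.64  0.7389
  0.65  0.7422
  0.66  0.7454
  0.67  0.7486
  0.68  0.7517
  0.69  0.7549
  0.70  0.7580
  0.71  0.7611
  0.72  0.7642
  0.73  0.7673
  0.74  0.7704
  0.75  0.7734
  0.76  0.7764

0.7517

T = 1.5;  σ√T = 0.3307
ln(S/K) + (r − q + σ²/2)T = ln(250/300) + (0.054 − 0.046 + 0.27²/2)·1.5 = -0.1823 + 0.0667 = -0.1156
d₁ = -0.1156 / 0.3307 = -0.3497 → -0.35
d₂ = d₁ − σ√T = -0.3497 − 0.3307 = -0.6804 → -0.68
Risk-neutral Pr[S_T < K] = N(−d₂) = N(0.68) = 0.7517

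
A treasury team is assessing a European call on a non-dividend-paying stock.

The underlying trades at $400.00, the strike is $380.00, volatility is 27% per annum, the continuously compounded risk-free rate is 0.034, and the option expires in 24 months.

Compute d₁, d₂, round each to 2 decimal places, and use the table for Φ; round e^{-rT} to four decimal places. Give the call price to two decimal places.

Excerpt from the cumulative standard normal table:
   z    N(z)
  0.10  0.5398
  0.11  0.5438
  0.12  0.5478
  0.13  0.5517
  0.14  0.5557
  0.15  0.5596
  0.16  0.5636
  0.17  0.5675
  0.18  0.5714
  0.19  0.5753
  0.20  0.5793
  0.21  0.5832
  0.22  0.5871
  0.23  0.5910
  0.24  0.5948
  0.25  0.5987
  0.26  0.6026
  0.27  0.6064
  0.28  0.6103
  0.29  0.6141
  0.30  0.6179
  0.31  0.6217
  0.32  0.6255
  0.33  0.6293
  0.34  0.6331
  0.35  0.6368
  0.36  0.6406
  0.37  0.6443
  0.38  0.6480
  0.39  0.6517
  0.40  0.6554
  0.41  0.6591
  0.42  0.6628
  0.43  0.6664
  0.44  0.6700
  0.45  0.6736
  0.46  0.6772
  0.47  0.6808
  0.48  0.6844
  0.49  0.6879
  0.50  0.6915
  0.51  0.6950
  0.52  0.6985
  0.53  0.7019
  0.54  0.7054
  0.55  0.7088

$82.11

σ√T = 0.27 × 1.4142 = 0.3818
d₁ = [ln(400/380) + (0.034 + ½·0.27²)·2] / (σ√T) = (0.0513 + 0.1409) / 0.3818 = 0.5033 which rounds to 0.50
d₂ = 0.5033 − 0.3818 = 0.1215 which rounds to 0.12
e^(−rT) = e^(−0.034·2) = 0.9343
N(d₁) = N(0.50) = 0.6915;  N(d₂) = N(0.12) = 0.5478
C = 400·0.6915 − 380·0.9343·0.5478 = 276.6000 − 194.4876 = 82.1124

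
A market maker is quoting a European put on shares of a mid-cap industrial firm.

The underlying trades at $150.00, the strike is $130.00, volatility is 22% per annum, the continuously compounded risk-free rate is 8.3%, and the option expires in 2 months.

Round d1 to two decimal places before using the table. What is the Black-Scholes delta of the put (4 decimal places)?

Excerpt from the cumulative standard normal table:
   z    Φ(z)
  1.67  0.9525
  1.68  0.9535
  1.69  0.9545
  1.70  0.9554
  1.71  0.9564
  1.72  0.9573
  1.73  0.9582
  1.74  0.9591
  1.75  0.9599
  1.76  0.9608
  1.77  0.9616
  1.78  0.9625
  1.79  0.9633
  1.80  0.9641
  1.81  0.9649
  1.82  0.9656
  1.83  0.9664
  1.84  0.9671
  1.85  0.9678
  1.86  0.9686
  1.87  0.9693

-0.0367

T = 0.1667;  σ√T = 0.0898
d₁ = [ln(150/130) + (0.083 + ½·0.22²)·0.1667] / (σ√T) = (0.1431 + 0.0179) / 0.0898 = 1.7922 which rounds to 1.79
N(d₁) = N(1.79) = 0.9633
Δ_put = N(d₁) − 1 = 0.9633 − 1 = -0.0367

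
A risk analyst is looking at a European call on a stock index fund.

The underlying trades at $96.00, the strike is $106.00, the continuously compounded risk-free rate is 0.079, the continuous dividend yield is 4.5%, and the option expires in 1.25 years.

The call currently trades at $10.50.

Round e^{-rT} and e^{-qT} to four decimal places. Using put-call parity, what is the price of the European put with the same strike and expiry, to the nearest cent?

$15.79

e^(−qT) = e^(−0.045·1.25) = 0.9453;  e^(−rT) = e^(−0.079·1.25) = 0.9060
Put-call parity: C − P = S·e^(−qT) − K·e^(−rT) = 96·0.9453 − 106·0.9060 = 90.7488 − 96.0360 = -5.2872
P = C − (C − P) = 10.50 − (-5.2872) = 15.7872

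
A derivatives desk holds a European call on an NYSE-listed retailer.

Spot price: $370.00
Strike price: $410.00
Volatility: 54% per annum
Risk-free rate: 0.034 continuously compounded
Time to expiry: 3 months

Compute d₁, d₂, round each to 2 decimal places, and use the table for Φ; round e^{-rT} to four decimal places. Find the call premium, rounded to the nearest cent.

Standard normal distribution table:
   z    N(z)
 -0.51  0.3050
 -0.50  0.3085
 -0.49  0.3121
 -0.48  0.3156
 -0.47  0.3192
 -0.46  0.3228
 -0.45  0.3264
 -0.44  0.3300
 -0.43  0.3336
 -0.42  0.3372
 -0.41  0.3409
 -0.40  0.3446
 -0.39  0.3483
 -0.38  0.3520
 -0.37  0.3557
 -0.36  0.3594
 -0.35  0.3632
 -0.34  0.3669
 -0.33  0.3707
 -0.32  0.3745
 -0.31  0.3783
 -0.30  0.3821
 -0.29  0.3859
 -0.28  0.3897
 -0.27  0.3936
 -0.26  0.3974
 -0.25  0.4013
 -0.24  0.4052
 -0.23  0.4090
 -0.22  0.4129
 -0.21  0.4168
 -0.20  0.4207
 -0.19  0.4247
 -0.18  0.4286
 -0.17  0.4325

$25.92

σ√T = 0.54·√0.25 = 0.2700
d₁ = [ln(370/410) + (0.034 + ½·0.54²)·0.25] / (σ√T) = (-0.1027 + 0.0450) / 0.2700 = -0.2137 ⇒ -0.21
d₂ = -0.2137 − 0.2700 = -0.4837 ⇒ -0.48
e^(−rT) = e^(−0.034·0.25) = 0.9915
C = 370·N(-0.21) − 410·0.9915·N(-0.48) = 370·0.4168 − 410·0.9915·0.3156 = 154.2160 − 128.2961 = 25.9199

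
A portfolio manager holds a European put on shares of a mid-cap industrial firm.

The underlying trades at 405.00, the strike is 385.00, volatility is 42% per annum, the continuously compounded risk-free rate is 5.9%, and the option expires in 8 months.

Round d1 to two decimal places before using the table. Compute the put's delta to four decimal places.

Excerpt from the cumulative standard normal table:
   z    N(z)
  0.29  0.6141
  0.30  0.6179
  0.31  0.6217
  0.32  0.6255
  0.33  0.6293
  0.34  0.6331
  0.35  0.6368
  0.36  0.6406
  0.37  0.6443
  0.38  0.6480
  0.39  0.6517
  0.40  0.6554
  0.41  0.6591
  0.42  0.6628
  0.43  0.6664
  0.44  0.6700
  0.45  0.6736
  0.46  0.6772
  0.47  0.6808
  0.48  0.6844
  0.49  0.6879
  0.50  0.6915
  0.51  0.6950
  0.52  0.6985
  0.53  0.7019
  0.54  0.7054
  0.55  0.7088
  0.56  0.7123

-0.3336

T = 0.6667;  σ√T = 0.3429
d₁ = [ln(405/385) + (0.059 + 0.42²/2)·0.6667] / 0.3429 = [0.0506 + 0.0981] / 0.3429 = 0.4338 → 0.43
N(d₁) = N(0.43) = 0.6664
Δ_put = N(d₁) − 1 = 0.6664 − 1 = -0.3336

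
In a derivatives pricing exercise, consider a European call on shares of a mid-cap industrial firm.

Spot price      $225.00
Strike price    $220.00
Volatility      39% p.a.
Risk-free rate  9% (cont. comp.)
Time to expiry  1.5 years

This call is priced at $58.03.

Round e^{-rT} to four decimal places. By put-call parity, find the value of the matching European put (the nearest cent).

$25.24

exp(−rT) = exp(−0.09·1.5) = 0.8737
Put-call parity: C − P = S − K·e^(−rT) = 225 − 220·0.8737 = 225 − 192.2140 = 32.7860
P = C − (C − P) = 58.03 − (32.7860) = 25.2440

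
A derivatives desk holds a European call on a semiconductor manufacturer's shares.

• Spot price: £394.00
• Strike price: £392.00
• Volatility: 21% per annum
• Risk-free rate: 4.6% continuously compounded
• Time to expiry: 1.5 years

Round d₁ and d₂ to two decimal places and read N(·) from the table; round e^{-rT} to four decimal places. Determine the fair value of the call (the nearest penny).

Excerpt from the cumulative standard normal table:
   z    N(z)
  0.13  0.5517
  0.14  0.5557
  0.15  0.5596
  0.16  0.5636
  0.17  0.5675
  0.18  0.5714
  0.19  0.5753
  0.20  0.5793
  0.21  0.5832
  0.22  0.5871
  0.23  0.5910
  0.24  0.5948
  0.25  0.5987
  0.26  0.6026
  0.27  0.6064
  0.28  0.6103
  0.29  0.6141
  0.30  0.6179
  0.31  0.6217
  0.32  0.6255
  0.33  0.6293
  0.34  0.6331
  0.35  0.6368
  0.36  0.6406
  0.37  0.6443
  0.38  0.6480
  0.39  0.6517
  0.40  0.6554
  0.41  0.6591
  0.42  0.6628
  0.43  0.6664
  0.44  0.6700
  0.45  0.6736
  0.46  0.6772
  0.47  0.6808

σ√T = 0.21 × 1.2247 = 0.2572
d₁ = [ln(394/392) + (0.046 + 0.21²/2)·1.5] / 0.2572 = [0.0051 + 0.1021] / 0.2572 = 0.4167 → 0.42
d₂ = d₁ − σ√T = 0.4167 − 0.2572 = 0.1595 → 0.16
e^(−rT) = e^(−0.046·1.5) = 0.9333
N(d₁) = N(0.42) = 0.6628;  N(d₂) = N(0.16) = 0.5636
C = 394·0.6628 − 392·0.9333·0.5636 = 261.1432 − 206.1951 = 54.9481

£54.95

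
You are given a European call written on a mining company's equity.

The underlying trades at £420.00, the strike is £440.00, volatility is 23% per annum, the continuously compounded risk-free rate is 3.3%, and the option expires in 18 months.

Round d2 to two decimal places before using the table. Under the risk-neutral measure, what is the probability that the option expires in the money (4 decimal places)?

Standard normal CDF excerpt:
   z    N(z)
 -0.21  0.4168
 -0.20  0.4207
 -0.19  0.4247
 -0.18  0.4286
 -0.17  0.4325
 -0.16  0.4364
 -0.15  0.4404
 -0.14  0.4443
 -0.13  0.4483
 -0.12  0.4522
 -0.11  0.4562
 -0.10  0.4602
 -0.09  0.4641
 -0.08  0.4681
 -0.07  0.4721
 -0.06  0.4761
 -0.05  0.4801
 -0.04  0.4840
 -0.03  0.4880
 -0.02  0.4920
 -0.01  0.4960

0.4483

σ√T = 0.23 × 1.2247 = 0.2817
ln(S/K) + (r + σ²/2)T = ln(420/440) + (0.033 + 0.23²/2)·1.5 = -0.0465 + 0.0892 = 0.0427
d₁ = 0.0427 / 0.2817 = 0.1514 ⇒ 0.15
d₂ = d₁ − σ√T = 0.1514 − 0.2817 = -0.1303 ⇒ -0.13
Pr(exercise) under Q = N(d₂) = 0.4483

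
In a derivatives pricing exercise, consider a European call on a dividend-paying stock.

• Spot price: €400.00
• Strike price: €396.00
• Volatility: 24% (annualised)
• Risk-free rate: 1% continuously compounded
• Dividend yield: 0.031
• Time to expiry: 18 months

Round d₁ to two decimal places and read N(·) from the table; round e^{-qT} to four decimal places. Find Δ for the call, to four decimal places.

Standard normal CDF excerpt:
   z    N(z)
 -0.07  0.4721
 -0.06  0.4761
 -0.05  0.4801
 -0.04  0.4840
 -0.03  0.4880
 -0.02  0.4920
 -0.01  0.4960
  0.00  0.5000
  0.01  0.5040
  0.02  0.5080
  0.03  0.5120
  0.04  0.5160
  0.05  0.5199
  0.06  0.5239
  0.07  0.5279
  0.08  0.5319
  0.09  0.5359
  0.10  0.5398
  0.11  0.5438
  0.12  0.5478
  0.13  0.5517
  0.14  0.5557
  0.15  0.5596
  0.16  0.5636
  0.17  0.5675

0.5039

T = 1.5;  σ√T = 0.2939
ln(S/K) + (r − q + σ²/2)T = ln(400/396) + (0.01 − 0.031 + 0.24²/2)·1.5 = 0.0101 + 0.0117 = 0.0218
d₁ = 0.0218 / 0.2939 = 0.0740 → 0.07
N(d₁) = N(0.07) = 0.5279
Δ_call = e^(−qT)·N(d₁) = 0.9546·0.5279 = 0.5039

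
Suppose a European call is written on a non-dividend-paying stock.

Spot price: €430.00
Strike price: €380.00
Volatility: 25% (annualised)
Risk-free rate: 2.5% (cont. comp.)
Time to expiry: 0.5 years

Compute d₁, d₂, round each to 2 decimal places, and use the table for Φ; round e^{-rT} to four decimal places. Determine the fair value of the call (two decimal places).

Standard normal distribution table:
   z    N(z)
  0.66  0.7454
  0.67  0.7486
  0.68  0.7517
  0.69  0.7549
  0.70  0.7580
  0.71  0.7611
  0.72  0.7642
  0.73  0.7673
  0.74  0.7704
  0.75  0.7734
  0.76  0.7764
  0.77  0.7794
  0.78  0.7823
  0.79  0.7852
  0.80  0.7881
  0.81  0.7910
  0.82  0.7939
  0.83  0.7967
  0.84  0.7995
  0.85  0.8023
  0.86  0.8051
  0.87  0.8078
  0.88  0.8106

€64.09

σ√T = 0.25·√0.5 = 0.1768
d₁ = [ln(430/380) + (0.025 + ½·0.25²)·0.5] / (σ√T) = (0.1236 + 0.0281) / 0.1768 = 0.8584 → 0.86
d₂ = 0.8584 − 0.1768 = 0.6816 → 0.68
e^(−rT) = e^(−0.025·0.5) = 0.9876
N(d₁) = N(0.86) = 0.8051;  N(d₂) = N(0.68) = 0.7517
C = 430·0.8051 − 380·0.9876·0.7517 = 346.1930 − 282.1040 = 64.0890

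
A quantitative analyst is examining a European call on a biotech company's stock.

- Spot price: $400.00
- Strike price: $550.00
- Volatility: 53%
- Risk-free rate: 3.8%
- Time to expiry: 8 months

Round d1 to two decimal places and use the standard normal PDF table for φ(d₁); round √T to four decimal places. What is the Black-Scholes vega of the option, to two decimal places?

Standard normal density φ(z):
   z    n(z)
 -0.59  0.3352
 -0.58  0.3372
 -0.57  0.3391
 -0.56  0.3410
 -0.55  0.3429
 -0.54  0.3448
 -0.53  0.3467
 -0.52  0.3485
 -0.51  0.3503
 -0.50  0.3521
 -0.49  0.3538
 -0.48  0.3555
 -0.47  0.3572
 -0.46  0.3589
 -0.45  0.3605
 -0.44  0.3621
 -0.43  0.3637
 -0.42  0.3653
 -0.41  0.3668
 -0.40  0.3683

117.22

σ√T = 0.53 × 0.8165 = 0.4327
d₁ = [ln(400/550) + (0.038 + 0.53²/2)·0.6667] / 0.4327 = [-0.3185 + 0.1190] / 0.4327 = -0.4610 → -0.46
√T = √0.6667 = 0.8165
φ(d₁) = φ(-0.46) = 0.3589
vega = S·φ(d₁)·√T = 400·0.3589·0.8165 = 117.2167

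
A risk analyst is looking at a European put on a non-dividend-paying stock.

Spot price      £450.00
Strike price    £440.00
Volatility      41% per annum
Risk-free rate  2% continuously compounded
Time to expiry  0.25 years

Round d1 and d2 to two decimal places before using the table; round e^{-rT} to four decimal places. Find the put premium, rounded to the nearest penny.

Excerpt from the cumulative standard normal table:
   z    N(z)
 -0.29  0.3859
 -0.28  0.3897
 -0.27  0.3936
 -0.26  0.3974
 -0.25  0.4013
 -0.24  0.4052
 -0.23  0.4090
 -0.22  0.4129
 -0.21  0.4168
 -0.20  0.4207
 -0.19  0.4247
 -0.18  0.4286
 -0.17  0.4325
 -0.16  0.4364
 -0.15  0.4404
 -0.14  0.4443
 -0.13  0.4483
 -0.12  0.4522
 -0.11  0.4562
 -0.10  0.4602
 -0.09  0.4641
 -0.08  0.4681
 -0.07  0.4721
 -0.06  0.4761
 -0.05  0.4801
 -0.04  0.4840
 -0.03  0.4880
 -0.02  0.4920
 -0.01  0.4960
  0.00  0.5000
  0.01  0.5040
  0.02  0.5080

T = 0.25;  σ√T = 0.2050
d₁ = [ln(450/440) + (0.02 + 0.41²/2)·0.25] / 0.2050 = [0.0225 + 0.0260] / 0.2050 = 0.2365 ⇒ 0.24
d₂ = d₁ − σ√T = 0.2365 − 0.2050 = 0.0315 ⇒ 0.03
exp(−rT) = exp(−0.02·0.25) = 0.9950
P = 440·0.9950·N(-0.03) − 450·N(-0.24) = 440·0.9950·0.4880 − 450·0.4052 = 213.6464 − 182.3400 = 31.3064

£31.31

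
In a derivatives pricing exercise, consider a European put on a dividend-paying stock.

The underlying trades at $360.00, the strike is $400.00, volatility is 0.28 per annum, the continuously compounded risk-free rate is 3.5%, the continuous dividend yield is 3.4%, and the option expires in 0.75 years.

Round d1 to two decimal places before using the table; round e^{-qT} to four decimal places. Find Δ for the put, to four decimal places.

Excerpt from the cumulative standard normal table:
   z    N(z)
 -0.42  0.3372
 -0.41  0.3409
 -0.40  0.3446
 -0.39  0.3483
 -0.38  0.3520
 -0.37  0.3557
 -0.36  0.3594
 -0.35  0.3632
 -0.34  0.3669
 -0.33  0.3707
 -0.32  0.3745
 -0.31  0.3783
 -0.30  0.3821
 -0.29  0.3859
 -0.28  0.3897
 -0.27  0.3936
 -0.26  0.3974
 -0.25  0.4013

σ√T = 0.28·√0.75 = 0.2425
d₁ = [ln(360/400) + (0.035 − 0.034 + ½·0.28²)·0.75] / (σ√T) = (-0.1054 + 0.0302) / 0.2425 = -0.3102 ⇒ -0.31
N(d₁) = N(-0.31) = 0.3783
Δ_put = exp(−qT)·(N(d₁) − 1) = 0.9748·(0.3783 − 1) = -0.6060

-0.6060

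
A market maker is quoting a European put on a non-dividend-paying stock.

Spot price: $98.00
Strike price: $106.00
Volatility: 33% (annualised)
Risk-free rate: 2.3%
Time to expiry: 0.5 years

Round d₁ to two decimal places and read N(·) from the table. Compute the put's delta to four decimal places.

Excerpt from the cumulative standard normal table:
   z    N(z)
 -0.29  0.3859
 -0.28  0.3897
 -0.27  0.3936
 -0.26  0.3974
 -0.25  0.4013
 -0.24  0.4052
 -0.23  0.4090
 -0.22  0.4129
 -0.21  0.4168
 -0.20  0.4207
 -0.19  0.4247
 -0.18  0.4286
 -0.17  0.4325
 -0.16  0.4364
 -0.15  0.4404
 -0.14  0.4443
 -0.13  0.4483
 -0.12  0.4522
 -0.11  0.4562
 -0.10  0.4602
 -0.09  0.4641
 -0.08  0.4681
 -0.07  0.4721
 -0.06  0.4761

-0.5675

σ√T = 0.33 × 0.7071 = 0.2333
d₁ = [ln(98/106) + (0.023 + ½·0.33²)·0.5] / (σ√T) = (-0.0785 + 0.0387) / 0.2333 = -0.1703 → -0.17
N(d₁) = N(-0.17) = 0.4325
Δ_put = N(d₁) − 1 = 0.4325 − 1 = -0.5675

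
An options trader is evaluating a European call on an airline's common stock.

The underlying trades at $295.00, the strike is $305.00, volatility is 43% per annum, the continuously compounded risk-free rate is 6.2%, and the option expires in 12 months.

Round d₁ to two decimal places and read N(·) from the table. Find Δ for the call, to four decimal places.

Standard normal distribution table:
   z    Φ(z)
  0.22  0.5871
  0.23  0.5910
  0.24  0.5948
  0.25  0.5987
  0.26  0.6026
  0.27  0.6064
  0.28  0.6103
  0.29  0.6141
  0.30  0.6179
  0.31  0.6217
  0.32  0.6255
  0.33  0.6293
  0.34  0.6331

0.6103

T = 1;  σ√T = 0.4300
ln(S/K) + (r + σ²/2)T = ln(295/305) + (0.062 + 0.43²/2)·1 = -0.0333 + 0.1544 = 0.1211
d₁ = 0.1211 / 0.4300 = 0.2817 which rounds to 0.28
N(d₁) = N(0.28) = 0.6103
Δ_call = N(d₁) = 0.6103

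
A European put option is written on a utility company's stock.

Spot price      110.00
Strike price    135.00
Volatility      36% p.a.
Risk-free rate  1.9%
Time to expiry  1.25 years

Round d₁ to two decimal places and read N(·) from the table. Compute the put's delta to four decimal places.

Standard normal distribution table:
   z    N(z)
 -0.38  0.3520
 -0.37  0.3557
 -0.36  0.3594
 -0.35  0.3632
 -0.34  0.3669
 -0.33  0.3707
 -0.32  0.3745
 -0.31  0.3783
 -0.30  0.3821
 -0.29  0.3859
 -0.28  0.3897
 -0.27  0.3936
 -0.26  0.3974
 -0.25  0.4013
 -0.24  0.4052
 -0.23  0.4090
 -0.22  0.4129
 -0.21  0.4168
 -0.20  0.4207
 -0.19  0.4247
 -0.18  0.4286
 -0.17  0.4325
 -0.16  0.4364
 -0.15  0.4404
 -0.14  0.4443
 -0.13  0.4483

σ√T = 0.36·√1.25 = 0.4025
ln(S/K) + (r + σ²/2)T = ln(110/135) + (0.019 + 0.36²/2)·1.25 = -0.2048 + 0.1047 = -0.1000
d₁ = -0.1000 / 0.4025 = -0.2486 ≈ -0.25
N(d₁) = N(-0.25) = 0.4013
Δ_put = N(d₁) − 1 = 0.4013 − 1 = -0.5987

-0.5987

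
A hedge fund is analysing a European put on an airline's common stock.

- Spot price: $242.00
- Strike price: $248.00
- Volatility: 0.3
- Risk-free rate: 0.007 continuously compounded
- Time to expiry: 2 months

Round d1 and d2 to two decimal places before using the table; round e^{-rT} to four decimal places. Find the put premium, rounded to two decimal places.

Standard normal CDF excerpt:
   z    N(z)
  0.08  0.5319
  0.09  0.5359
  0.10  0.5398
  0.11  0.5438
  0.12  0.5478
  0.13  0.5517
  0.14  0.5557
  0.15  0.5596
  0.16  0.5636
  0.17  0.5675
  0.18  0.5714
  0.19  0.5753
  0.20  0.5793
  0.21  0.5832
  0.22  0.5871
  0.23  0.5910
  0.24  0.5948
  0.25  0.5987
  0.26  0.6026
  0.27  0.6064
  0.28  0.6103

σ√T = 0.3·√0.1667 = 0.1225
d₁ = [ln(242/248) + (0.007 + 0.3²/2)·0.1667] / 0.1225 = [-0.0245 + 0.0087] / 0.1225 = -0.1292 which rounds to -0.13
d₂ = d₁ − σ√T = -0.1292 − 0.1225 = -0.2517 which rounds to -0.25
exp(−rT) = exp(−0.007·0.1667) = 0.9988
N(−d₂) = N(0.25) = 0.5987;  N(−d₁) = N(0.13) = 0.5517
P = 248·0.9988·0.5987 − 242·0.5517 = 148.2994 − 133.5114 = 14.7880

$14.79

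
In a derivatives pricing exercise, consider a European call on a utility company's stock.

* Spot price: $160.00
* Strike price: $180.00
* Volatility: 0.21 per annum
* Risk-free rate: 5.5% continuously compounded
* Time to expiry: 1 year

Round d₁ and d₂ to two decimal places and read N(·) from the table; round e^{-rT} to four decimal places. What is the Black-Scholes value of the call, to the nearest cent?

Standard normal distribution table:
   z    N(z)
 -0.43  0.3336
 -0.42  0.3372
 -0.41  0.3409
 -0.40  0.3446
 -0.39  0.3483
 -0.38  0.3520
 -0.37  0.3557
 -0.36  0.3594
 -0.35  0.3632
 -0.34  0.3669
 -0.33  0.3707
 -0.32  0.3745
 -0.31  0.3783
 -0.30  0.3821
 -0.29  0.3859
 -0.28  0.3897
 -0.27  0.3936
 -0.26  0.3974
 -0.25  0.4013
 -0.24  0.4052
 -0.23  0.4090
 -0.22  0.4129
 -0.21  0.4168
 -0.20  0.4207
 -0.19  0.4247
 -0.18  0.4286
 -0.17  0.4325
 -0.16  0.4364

T = 1;  σ√T = 0.2100
d₁ = [ln(160/180) + (0.055 + 0.21²/2)·1] / 0.2100 = [-0.1178 + 0.0770] / 0.2100 = -0.1940 → -0.19
d₂ = d₁ − σ√T = -0.1940 − 0.2100 = -0.4040 → -0.40
e^(−rT) = e^(−0.055·1) = 0.9465
N(d₁) = N(-0.19) = 0.4247;  N(d₂) = N(-0.40) = 0.3446
C = 160·0.4247 − 180·0.9465·0.3446 = 67.9520 − 58.7095 = 9.2425

$9.24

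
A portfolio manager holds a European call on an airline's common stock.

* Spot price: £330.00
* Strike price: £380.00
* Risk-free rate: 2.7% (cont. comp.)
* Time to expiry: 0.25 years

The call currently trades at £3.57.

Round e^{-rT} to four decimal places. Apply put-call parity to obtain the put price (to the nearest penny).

£51.02

exp(−rT) = exp(−0.027·0.25) = 0.9933
Put-call parity: C − P = S − K·e^(−rT) = 330 − 380·0.9933 = 330 − 377.4540 = -47.4540
P = C − (C − P) = 3.57 − (-47.4540) = 51.0240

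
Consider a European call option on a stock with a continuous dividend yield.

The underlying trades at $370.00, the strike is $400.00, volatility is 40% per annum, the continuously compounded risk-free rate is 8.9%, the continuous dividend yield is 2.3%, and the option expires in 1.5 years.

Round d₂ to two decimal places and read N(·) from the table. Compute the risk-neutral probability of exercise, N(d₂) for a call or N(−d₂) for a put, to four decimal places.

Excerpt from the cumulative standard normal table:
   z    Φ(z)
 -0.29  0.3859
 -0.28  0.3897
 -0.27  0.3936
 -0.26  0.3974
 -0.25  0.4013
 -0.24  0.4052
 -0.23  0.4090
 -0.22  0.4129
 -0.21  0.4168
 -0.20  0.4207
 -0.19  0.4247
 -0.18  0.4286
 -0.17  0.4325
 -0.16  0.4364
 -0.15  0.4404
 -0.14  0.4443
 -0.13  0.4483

0.4207

T = 1.5;  σ√T = 0.4899
d₁ = [ln(370/400) + (0.089 − 0.023 + 0.4²/2)·1.5] / 0.4899 = [-0.0780 + 0.2190] / 0.4899 = 0.2879 ≈ 0.29
d₂ = d₁ − σ√T = 0.2879 − 0.4899 = -0.2020 ≈ -0.20
Risk-neutral Pr[S_T > K] = N(d₂) = N(-0.20) = 0.4207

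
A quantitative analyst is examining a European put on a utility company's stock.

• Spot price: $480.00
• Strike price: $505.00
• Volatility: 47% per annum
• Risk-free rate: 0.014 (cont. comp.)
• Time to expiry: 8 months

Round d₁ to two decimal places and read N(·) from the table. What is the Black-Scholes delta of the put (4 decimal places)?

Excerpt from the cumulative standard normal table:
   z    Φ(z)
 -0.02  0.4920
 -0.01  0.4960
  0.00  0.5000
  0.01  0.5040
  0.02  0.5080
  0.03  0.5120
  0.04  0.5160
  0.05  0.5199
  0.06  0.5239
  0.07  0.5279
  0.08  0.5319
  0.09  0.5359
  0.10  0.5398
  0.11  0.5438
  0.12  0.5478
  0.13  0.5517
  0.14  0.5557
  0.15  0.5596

-0.4681

σ√T = 0.47 × 0.8165 = 0.3838
ln(S/K) + (r + σ²/2)T = ln(480/505) + (0.014 + 0.47²/2)·0.6667 = -0.0508 + 0.0830 = 0.0322
d₁ = 0.0322 / 0.3838 = 0.0839 → 0.08
N(d₁) = N(0.08) = 0.5319
Δ_put = N(d₁) − 1 = 0.5319 − 1 = -0.4681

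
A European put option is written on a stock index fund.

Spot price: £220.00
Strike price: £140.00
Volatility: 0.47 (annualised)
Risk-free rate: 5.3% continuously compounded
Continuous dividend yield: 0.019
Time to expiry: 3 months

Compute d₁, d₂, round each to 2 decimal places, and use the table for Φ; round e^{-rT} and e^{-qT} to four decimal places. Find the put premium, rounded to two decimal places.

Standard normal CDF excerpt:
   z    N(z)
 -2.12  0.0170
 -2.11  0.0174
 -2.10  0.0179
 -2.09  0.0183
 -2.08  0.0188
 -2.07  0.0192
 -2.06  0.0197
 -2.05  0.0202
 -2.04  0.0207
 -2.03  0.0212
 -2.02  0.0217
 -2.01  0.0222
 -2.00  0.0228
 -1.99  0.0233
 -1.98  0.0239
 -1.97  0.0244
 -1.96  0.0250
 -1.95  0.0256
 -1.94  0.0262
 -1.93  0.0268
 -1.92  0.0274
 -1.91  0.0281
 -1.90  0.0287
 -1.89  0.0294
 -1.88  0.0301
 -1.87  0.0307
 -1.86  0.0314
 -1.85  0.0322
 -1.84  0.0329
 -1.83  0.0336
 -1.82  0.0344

£0.43

σ√T = 0.47·√0.25 = 0.2350
d₁ = [ln(220/140) + (0.053 − 0.019 + ½·0.47²)·0.25] / (σ√T) = (0.4520 + 0.0361) / 0.2350 = 2.0770 → 2.08
d₂ = 2.0770 − 0.2350 = 1.8420 → 1.84
e^(−qT) = e^(−0.019·0.25) = 0.9953;  e^(−rT) = e^(−0.053·0.25) = 0.9868
P = 140·0.9868·N(-1.84) − 220·0.9953·N(-2.08) = 140·0.9868·0.0329 − 220·0.9953·0.0188 = 4.5452 − 4.1166 = 0.4286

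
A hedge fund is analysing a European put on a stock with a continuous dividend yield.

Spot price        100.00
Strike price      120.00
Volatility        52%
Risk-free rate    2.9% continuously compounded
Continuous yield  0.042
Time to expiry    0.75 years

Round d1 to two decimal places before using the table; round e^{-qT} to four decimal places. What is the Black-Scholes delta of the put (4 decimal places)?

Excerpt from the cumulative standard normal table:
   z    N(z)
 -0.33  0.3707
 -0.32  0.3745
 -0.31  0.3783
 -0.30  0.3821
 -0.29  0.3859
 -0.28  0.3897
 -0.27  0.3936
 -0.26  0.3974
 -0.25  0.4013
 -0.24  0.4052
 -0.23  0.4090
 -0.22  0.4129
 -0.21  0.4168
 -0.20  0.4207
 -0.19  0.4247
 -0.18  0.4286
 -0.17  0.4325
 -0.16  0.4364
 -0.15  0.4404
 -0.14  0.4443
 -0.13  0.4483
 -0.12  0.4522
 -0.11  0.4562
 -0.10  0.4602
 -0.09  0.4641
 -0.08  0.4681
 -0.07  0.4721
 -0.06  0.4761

-0.5613

T = 0.75;  σ√T = 0.4503
d₁ = [ln(100/120) + (0.029 − 0.042 + 0.52²/2)·0.75] / 0.4503 = [-0.1823 + 0.0917] / 0.4503 = -0.2013 ≈ -0.20
N(d₁) = N(-0.20) = 0.4207
Δ_put = e^(−qT)·(N(d₁) − 1) = 0.9690·(0.4207 − 1) = -0.5613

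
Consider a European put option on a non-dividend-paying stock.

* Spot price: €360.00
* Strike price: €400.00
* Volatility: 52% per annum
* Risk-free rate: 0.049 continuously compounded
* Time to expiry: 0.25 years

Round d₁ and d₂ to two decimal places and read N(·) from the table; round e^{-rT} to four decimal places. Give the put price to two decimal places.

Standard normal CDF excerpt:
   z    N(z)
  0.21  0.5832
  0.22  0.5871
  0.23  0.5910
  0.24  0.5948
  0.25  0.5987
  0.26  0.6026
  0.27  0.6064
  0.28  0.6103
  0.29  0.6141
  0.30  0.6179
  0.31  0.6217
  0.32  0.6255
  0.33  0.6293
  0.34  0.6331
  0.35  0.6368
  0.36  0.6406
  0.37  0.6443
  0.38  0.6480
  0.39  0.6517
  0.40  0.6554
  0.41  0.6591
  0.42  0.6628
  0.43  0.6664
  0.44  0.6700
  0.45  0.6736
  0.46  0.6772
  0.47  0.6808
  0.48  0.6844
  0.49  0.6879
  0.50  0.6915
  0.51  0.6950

€59.04

T = 0.25;  σ√T = 0.2600
ln(S/K) + (r + σ²/2)T = ln(360/400) + (0.049 + 0.52²/2)·0.25 = -0.1054 + 0.0461 = -0.0593
d₁ = -0.0593 / 0.2600 = -0.2281 ≈ -0.23
d₂ = d₁ − σ√T = -0.2281 − 0.2600 = -0.4881 ≈ -0.49
exp(−rT) = exp(−0.049·0.25) = 0.9878
N(−d₂) = N(0.49) = 0.6879;  N(−d₁) = N(0.23) = 0.5910
P = 400·0.9878·0.6879 − 360·0.5910 = 271.8030 − 212.7600 = 59.0430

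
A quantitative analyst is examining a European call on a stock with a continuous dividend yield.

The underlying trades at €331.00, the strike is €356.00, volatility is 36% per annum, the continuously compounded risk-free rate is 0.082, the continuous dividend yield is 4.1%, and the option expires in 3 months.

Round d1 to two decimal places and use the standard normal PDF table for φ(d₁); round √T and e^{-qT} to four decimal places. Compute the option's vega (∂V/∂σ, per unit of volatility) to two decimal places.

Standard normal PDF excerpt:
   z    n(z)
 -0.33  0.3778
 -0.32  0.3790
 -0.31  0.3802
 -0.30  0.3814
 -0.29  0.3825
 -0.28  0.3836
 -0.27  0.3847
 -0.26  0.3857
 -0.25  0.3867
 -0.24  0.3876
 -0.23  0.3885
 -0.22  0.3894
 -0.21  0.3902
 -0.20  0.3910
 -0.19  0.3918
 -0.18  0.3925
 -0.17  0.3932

63.18

σ√T = 0.36 × 0.5000 = 0.1800
d₁ = [ln(331/356) + (0.082 − 0.041 + 0.36²/2)·0.25] / 0.1800 = [-0.0728 + 0.0265] / 0.1800 = -0.2576 ≈ -0.26
√T = √0.25 = 0.5000
φ(d₁) = φ(-0.26) = 0.3857
exp(−qT) = exp(−0.041·0.25) = 0.9898
vega = S·exp(−qT)·φ(d₁)·√T = 331·0.9898·0.3857·0.5000 = 63.1822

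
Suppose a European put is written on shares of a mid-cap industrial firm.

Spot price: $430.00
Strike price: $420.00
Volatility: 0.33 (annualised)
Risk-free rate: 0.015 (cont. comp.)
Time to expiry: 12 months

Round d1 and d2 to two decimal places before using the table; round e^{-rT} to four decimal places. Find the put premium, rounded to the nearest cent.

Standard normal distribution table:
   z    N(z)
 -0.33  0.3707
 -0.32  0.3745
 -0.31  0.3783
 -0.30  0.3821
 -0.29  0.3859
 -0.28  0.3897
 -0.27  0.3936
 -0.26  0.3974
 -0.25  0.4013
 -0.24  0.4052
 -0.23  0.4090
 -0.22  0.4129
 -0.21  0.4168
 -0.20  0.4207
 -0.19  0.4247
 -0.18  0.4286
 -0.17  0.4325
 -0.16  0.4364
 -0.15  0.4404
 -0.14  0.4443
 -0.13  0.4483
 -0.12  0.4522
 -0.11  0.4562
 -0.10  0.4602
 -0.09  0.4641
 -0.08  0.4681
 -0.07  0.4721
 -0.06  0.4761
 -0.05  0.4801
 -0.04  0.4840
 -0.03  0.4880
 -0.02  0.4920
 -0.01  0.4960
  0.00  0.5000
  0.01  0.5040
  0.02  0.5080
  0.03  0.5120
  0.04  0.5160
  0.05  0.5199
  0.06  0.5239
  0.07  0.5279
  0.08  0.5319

σ√T = 0.33·√1 = 0.3300
d₁ = [ln(430/420) + (0.015 + 0.33²/2)·1] / 0.3300 = [0.0235 + 0.0695] / 0.3300 = 0.2818 → 0.28
d₂ = d₁ − σ√T = 0.2818 − 0.3300 = -0.0482 → -0.05
exp(−rT) = exp(−0.015·1) = 0.9851
P = 420·0.9851·N(0.05) − 430·N(-0.28) = 420·0.9851·0.5199 − 430·0.3897 = 215.1045 − 167.5710 = 47.5335

$47.53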